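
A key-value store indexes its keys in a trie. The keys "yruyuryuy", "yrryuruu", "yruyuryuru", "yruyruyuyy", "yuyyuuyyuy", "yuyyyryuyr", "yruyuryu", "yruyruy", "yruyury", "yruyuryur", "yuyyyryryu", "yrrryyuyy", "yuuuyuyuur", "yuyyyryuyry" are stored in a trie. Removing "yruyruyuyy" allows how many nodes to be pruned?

Walk "yruyruyuyy" from the leaf back toward the root, removing each node that no remaining word uses.
The suffix "uyy" (3 nodes) is used only by "yruyruyuyy"; "yruyruy" is itself a stored word, so pruning stops there.
Nodes removed: 3

3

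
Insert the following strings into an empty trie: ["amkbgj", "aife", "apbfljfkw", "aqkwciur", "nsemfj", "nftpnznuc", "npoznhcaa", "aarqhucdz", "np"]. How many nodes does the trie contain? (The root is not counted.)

54

Insert word by word; a character creates a node only if that edge doesn't already exist:
  "amkbgj" → 6 new (a, m, k, b, g, j)
  "aife" → prefix "a" already present; 3 new (i, f, e)
  "apbfljfkw" → prefix "a" already present; 8 new (p, b, f, l, j, f, k, w)
  "aqkwciur" → prefix "a" already present; 7 new (q, k, w, c, i, u, r)
  "nsemfj" → 6 new (n, s, e, m, f, j)
  "nftpnznuc" → prefix "n" already present; 8 new (f, t, p, n, z, n, u, c)
  "npoznhcaa" → prefix "n" already present; 8 new (p, o, z, n, h, c, a, a)
  "aarqhucdz" → prefix "a" already present; 8 new (a, r, q, h, u, c, d, z)
  "np" → prefix "np" already present; 0 new (none)
Total nodes = 6 + 3 + 8 + 7 + 6 + 8 + 8 + 8 + 0 = 54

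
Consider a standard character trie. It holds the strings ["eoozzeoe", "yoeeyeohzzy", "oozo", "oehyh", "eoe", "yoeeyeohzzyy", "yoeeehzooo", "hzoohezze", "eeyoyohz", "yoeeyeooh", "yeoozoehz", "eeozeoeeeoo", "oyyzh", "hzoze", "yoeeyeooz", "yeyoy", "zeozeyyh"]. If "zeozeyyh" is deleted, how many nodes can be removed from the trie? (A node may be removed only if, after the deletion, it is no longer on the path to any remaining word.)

Walk "zeozeyyh" from the leaf back toward the root, removing each node that no remaining word uses.
No other word shares any prefix with "zeozeyyh", so all 8 of its nodes go.
Nodes removed: 8

8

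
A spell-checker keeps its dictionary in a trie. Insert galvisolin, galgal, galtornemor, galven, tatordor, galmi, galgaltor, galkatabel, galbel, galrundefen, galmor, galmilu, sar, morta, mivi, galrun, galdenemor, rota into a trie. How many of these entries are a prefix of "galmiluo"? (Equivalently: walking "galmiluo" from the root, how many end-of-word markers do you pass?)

2

Check each prefix of "galmiluo" against the stored set — each match is an end-marker on the path.
Prefixes of the query that are stored words: "galmi", "galmilu"
Count: 2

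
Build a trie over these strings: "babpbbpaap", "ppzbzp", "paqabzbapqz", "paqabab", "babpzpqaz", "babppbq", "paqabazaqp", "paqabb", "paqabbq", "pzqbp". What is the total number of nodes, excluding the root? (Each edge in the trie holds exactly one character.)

46

For each word, the new-node count is its length minus the longest prefix already in the trie:
  "babpbbpaap" → 10 new (b, a, b, p, b, b, p, a, a, p)
  "ppzbzp" → 6 new (p, p, z, b, z, p)
  "paqabzbapqz" → prefix "p" already present; 10 new (a, q, a, b, z, b, a, p, q, z)
  "paqabab" → prefix "paqab" already present; 2 new (a, b)
  "babpzpqaz" → prefix "babp" already present; 5 new (z, p, q, a, z)
  "babppbq" → prefix "babp" already present; 3 new (p, b, q)
  "paqabazaqp" → prefix "paqaba" already present; 4 new (z, a, q, p)
  "paqabb" → prefix "paqab" already present; 1 new (b)
  "paqabbq" → prefix "paqabb" already present; 1 new (q)
  "pzqbp" → prefix "p" already present; 4 new (z, q, b, p)
Total nodes = 10 + 6 + 10 + 2 + 5 + 3 + 4 + 1 + 1 + 4 = 46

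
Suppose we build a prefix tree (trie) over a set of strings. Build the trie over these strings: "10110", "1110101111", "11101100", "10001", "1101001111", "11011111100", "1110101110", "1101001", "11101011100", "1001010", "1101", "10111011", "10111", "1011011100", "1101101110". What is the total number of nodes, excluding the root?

Count nodes per top-level branch (shared prefixes stored once):
  '1'-branch (10001, 1001010, 10110, 1011011100, 10111, 10111011, 1101, 1101001, 1101001111, 1101101110, 11011111100, 1110101110, 11101011100, 1110101111, 11101100): 55 nodes
Sum: 55

55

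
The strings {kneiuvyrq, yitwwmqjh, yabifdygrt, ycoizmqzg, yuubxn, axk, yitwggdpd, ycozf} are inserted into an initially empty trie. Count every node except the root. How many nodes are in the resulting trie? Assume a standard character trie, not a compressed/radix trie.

For each word, the new-node count is its length minus the longest prefix already in the trie:
  "kneiuvyrq" → 9 new (k, n, e, i, u, v, y, r, q)
  "yitwwmqjh" → 9 new (y, i, t, w, w, m, q, j, h)
  "yabifdygrt" → prefix "y" already present; 9 new (a, b, i, f, d, y, g, r, t)
  "ycoizmqzg" → prefix "y" already present; 8 new (c, o, i, z, m, q, z, g)
  "yuubxn" → prefix "y" already present; 5 new (u, u, b, x, n)
  "axk" → 3 new (a, x, k)
  "yitwggdpd" → prefix "yitw" already present; 5 new (g, g, d, p, d)
  "ycozf" → prefix "yco" already present; 2 new (z, f)
Total nodes = 9 + 9 + 9 + 8 + 5 + 3 + 5 + 2 = 50

50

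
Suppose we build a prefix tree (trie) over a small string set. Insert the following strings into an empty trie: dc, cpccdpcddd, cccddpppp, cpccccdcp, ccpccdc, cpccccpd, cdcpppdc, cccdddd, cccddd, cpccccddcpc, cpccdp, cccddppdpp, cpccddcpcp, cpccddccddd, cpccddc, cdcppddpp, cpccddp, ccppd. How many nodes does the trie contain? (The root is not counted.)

64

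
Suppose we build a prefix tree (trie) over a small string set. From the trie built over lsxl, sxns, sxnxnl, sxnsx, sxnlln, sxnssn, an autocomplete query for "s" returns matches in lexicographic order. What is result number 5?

sxnxnl

Filter for "s…" and sort: "sxnlln", "sxns", "sxnssn", "sxnsx", "sxnxnl"
Position 5: sxnxnl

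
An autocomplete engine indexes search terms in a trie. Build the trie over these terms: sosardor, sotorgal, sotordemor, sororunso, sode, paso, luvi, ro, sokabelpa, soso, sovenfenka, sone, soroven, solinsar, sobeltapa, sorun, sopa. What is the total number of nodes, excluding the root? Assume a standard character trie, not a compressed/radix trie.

76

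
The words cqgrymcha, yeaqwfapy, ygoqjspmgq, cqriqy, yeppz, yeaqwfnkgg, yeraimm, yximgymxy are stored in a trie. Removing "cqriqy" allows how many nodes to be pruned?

4

A node on "cqriqy"'s path can go only if nothing else ends at it or branches off below it.
The suffix "riqy" (4 nodes) is used only by "cqriqy"; the node for "cq" still has the child "g", so pruning stops there.
Nodes removed: 4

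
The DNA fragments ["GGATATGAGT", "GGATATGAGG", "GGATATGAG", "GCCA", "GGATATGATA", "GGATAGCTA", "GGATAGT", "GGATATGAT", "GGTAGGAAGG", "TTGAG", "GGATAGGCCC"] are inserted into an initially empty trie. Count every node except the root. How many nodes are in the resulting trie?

38

Count nodes per top-level branch (shared prefixes stored once):
  'G'-branch (GCCA, GGATAGCTA, GGATAGGCCC, GGATAGT, GGATATGAG, GGATATGAGG, GGATATGAGT, GGATATGAT, GGATATGATA, GGTAGGAAGG): 33 nodes
  'T'-branch (TTGAG): 5 nodes
Sum: 38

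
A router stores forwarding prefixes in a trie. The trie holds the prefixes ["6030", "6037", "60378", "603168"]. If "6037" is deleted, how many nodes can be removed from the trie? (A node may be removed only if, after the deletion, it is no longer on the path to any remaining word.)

0

A node on "6037"'s path can go only if nothing else ends at it or branches off below it.
Every node on "6037" is still needed (e.g. by "60378"), so nothing is freed.
Nodes removed: 0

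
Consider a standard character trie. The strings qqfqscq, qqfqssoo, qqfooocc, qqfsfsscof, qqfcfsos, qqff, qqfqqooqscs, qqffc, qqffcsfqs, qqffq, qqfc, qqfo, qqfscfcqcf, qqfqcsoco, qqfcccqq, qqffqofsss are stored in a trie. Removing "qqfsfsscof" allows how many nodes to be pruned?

6

After clearing the end-marker at "qqfsfsscof", prune upward until reaching a node still needed by another word.
The suffix "fsscof" (6 nodes) is used only by "qqfsfsscof"; the node for "qqfs" still has the child "c", so pruning stops there.
Nodes removed: 6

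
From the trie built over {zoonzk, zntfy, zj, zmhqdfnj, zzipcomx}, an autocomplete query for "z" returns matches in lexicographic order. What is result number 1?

zj

Filter for "z…" and sort: "zj", "zmhqdfnj", "zntfy", "zoonzk", "zzipcomx"
Position 1: zj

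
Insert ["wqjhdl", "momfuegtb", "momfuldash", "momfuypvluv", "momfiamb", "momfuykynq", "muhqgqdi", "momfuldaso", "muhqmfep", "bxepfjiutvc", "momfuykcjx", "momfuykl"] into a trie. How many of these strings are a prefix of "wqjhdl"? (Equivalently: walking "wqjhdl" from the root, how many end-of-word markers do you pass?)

Walk "wqjhdl" from the root; an end-of-word marker is hit whenever a stored word is a prefix of "wqjhdl".
Prefixes of the query that are stored words: "wqjhdl"
Count: 1

1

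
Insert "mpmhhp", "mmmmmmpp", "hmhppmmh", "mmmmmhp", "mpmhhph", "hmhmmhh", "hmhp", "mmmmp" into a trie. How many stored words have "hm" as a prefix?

3

Filter for entries beginning with "hm":
Matches: "hmhmmhh", "hmhp", "hmhppmmh"
Count: 3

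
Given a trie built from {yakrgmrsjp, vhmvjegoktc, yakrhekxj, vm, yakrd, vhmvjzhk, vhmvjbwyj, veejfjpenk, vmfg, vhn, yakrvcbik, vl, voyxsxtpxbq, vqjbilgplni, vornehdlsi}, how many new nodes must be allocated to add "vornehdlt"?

The longest prefix of "vornehdlt" already in the trie is "vornehdl" (length 8).
So 9 − 8 = 1 new nodes.

1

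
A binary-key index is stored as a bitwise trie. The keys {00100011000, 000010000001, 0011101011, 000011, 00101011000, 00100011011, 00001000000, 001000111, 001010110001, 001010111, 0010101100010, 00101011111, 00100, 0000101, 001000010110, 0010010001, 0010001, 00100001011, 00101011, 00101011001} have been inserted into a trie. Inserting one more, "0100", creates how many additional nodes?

Walking "0100" from the root, the first 1 characters ("0") follow existing edges; "1" is the first miss.
So 4 − 1 = 3 new nodes.

3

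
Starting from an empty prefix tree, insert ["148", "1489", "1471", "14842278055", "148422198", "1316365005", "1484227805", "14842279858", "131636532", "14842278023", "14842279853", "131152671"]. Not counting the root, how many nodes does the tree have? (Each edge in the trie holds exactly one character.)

For each word, the new-node count is its length minus the longest prefix already in the trie:
  "148" → 3 new (1, 4, 8)
  "1489" → prefix "148" already present; 1 new (9)
  "1471" → prefix "14" already present; 2 new (7, 1)
  "14842278055" → prefix "148" already present; 8 new (4, 2, 2, 7, 8, 0, 5, 5)
  "148422198" → prefix "148422" already present; 3 new (1, 9, 8)
  "1316365005" → prefix "1" already present; 9 new (3, 1, 6, 3, 6, 5, 0, 0, 5)
  "1484227805" → prefix "1484227805" already present; 0 new (none)
  "14842279858" → prefix "1484227" already present; 4 new (9, 8, 5, 8)
  "131636532" → prefix "1316365" already present; 2 new (3, 2)
  "14842278023" → prefix "148422780" already present; 2 new (2, 3)
  "14842279853" → prefix "1484227985" already present; 1 new (3)
  "131152671" → prefix "131" already present; 6 new (1, 5, 2, 6, 7, 1)
Total nodes = 3 + 1 + 2 + 8 + 3 + 9 + 0 + 4 + 2 + 2 + 1 + 6 = 41

41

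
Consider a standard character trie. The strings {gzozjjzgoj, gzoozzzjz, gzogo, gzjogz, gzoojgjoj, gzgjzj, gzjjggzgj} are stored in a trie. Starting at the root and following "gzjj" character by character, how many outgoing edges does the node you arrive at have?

1

The children of the "gzjj" node are the distinct next characters among strings starting with "gzjj".
Characters that immediately follow "gzjj" among the stored strings: {g}.
That node has 1 child edge.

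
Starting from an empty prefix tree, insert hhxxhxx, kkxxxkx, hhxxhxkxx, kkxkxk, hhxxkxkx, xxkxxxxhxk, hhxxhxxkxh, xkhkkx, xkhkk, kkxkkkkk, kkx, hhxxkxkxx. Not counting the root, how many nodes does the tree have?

47

For each word, the new-node count is its length minus the longest prefix already in the trie:
  "hhxxhxx" → 7 new (h, h, x, x, h, x, x)
  "kkxxxkx" → 7 new (k, k, x, x, x, k, x)
  "hhxxhxkxx" → prefix "hhxxhx" already present; 3 new (k, x, x)
  "kkxkxk" → prefix "kkx" already present; 3 new (k, x, k)
  "hhxxkxkx" → prefix "hhxx" already present; 4 new (k, x, k, x)
  "xxkxxxxhxk" → 10 new (x, x, k, x, x, x, x, h, x, k)
  "hhxxhxxkxh" → prefix "hhxxhxx" already present; 3 new (k, x, h)
  "xkhkkx" → prefix "x" already present; 5 new (k, h, k, k, x)
  "xkhkk" → prefix "xkhkk" already present; 0 new (none)
  "kkxkkkkk" → prefix "kkxk" already present; 4 new (k, k, k, k)
  "kkx" → prefix "kkx" already present; 0 new (none)
  "hhxxkxkxx" → prefix "hhxxkxkx" already present; 1 new (x)
Total nodes = 7 + 7 + 3 + 3 + 4 + 10 + 3 + 5 + 0 + 4 + 0 + 1 = 47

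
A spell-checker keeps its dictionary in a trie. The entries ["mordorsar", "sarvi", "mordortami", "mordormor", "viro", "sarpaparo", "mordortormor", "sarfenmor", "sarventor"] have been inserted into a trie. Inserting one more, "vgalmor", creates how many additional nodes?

6

Walking "vgalmor" from the root, the first 1 characters ("v") follow existing edges; "g" is the first miss.
So 7 − 1 = 6 new nodes.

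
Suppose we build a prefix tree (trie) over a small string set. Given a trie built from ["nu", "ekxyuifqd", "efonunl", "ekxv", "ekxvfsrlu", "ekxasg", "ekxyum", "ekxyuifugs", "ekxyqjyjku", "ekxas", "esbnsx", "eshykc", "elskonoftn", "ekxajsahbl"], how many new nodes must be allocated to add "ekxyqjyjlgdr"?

4

The longest prefix of "ekxyqjyjlgdr" already in the trie is "ekxyqjyj" (length 8).
So 12 − 8 = 4 new nodes.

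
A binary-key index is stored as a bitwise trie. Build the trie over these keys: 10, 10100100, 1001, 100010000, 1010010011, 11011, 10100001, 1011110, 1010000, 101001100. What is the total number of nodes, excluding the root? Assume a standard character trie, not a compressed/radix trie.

Count nodes per top-level branch (shared prefixes stored once):
  '1'-branch (10, 100010000, 1001, 1010000, 10100001, 10100100, 1010010011, 101001100, 1011110, 11011): 32 nodes
Sum: 32

32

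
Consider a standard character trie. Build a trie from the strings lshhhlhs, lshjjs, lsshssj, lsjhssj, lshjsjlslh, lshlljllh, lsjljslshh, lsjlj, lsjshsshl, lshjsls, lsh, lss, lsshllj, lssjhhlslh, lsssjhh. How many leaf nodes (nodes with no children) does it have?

A leaf is a node with no children — equivalently, the end of a word that is not a proper prefix of any other stored word.
Those words: "lshhhlhs", "lshjjs", "lshjsjlslh", "lshjsls", "lshlljllh", "lsjhssj", "lsjljslshh", "lsjshsshl", "lsshllj", "lsshssj", "lssjhhlslh", "lsssjhh"
Leaf count: 12

12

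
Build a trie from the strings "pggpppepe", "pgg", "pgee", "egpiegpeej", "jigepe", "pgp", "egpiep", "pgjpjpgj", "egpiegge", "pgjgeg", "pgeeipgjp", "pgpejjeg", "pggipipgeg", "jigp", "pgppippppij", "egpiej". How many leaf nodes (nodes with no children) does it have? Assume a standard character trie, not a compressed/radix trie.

13

A leaf is a node with no children — equivalently, the end of a word that is not a proper prefix of any other stored word.
Those words: "egpiegge", "egpiegpeej", "egpiej", "egpiep", "jigepe", "jigp", "pgeeipgjp", "pggipipgeg", "pggpppepe", "pgjgeg", "pgjpjpgj", "pgpejjeg", "pgppippppij"
Leaf count: 13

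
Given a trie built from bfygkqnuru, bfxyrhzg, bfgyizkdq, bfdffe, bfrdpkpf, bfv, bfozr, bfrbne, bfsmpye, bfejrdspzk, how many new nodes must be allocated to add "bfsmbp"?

"bfsm" is already a path in the trie; the remaining "bp" must be added.
Each of the 2 remaining characters creates one node.

2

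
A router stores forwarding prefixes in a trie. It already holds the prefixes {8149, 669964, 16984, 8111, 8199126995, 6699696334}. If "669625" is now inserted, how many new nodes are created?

The longest prefix of "669625" already in the trie is "669" (length 3).
Each of the 3 remaining characters creates one node.

3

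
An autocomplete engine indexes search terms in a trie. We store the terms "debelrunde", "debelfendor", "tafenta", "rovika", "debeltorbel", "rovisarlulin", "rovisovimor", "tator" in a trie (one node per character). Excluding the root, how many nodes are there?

Count nodes per top-level branch (shared prefixes stored once):
  'd'-branch (debelfendor, debelrunde, debeltorbel): 22 nodes
  'r'-branch (rovika, rovisarlulin, rovisovimor): 20 nodes
  't'-branch (tafenta, tator): 10 nodes
Sum: 52

52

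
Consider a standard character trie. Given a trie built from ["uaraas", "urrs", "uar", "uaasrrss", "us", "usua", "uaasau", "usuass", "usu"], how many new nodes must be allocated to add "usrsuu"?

"us" is already a path in the trie; the remaining "rsuu" must be added.
So 6 − 2 = 4 new nodes.

4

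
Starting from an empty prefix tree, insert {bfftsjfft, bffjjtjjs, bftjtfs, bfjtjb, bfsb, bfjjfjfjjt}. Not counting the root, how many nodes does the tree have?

33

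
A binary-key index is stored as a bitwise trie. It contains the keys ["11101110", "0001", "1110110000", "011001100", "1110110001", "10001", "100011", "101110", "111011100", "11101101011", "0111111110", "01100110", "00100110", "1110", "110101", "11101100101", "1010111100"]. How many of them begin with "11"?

8

Traverse to the node for "11", then collect every word in that subtree.
Matches: "110101", "1110", "1110110000", "1110110001", "11101100101", "11101101011", "11101110", "111011100"
Count: 8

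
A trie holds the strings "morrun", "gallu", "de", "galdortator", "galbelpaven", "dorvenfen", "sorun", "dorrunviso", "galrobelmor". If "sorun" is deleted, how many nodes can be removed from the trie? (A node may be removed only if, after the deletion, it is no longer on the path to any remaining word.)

5

A node on "sorun"'s path can go only if nothing else ends at it or branches off below it.
No other word shares any prefix with "sorun", so all 5 of its nodes go.
Nodes removed: 5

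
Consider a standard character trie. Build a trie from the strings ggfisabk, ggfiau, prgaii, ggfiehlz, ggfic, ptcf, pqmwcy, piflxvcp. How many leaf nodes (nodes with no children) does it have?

8

A leaf is a node with no children — equivalently, the end of a word that is not a proper prefix of any other stored word.
Those words: "ggfiau", "ggfic", "ggfiehlz", "ggfisabk", "piflxvcp", "pqmwcy", "prgaii", "ptcf"
Leaf count: 8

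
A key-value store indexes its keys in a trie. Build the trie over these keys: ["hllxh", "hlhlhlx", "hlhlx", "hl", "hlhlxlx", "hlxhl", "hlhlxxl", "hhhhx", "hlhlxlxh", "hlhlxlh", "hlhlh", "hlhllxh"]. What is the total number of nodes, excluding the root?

Trie structure (* marks end of a word):
(root)
└─ h
   ├─ h
   │  └─ h
   │     └─ h
   │        └─ x *
   └─ l *
      ├─ h
      │  └─ l
      │     ├─ h *
      │     │  └─ l
      │     │     └─ x *
      │     ├─ l
      │     │  └─ x
      │     │     └─ h *
      │     └─ x *
      │        ├─ l
      │        │  ├─ h *
      │        │  └─ x *
      │        │     └─ h *
      │        └─ x
      │           └─ l *
      ├─ l
      │  └─ x
      │     └─ h *
      └─ x
         └─ h
            └─ l *
Counting every labelled node above: 27.

27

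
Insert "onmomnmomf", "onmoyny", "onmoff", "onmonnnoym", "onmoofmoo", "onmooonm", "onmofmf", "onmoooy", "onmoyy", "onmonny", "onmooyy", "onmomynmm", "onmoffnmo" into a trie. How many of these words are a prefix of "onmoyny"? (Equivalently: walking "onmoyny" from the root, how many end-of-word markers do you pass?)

Check each prefix of "onmoyny" against the stored set — each match is an end-marker on the path.
Prefixes of the query that are stored words: "onmoyny"
Count: 1

1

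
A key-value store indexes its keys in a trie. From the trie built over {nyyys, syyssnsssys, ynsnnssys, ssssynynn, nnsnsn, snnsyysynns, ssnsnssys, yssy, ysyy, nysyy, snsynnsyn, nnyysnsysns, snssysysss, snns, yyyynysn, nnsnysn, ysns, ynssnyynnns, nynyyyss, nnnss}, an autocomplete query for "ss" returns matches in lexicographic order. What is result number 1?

ssnsnssys

Filter for "ss…" and sort: "ssnsnssys", "ssssynynn"
The 1st is ssnsnssys.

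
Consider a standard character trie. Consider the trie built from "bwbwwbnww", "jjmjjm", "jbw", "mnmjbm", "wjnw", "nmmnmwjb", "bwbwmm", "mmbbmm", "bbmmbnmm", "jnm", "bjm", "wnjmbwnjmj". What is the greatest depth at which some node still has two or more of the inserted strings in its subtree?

Equivalently: take the maximum, over all pairs, of their longest common prefix length.
e.g. "bwbwmm" and "bwbwwbnww" share the prefix "bwbw" of length 4; no pair shares a longer one.
Longest shared-prefix length: 4

4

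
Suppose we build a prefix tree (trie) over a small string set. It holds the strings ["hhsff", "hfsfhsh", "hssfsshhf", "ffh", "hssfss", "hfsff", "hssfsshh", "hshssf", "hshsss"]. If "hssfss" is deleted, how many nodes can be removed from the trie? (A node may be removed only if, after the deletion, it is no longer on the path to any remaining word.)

After clearing the end-marker at "hssfss", prune upward until reaching a node still needed by another word.
Every node on "hssfss" is still needed (e.g. by "hssfsshhf"), so nothing is freed.
Nodes removed: 0

0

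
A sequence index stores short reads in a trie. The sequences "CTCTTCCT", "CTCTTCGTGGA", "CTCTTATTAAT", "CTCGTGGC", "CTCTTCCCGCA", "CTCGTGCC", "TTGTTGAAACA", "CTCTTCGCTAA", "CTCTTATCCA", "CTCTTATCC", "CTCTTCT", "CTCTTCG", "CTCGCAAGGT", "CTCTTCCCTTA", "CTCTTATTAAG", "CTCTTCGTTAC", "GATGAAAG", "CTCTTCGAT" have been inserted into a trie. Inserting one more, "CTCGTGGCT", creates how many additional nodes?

1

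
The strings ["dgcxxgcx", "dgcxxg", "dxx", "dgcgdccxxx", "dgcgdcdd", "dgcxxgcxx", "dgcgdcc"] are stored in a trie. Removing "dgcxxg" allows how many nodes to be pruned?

0

A node on "dgcxxg"'s path can go only if nothing else ends at it or branches off below it.
Every node on "dgcxxg" is still needed (e.g. by "dgcxxgcx"), so nothing is freed.
Nodes removed: 0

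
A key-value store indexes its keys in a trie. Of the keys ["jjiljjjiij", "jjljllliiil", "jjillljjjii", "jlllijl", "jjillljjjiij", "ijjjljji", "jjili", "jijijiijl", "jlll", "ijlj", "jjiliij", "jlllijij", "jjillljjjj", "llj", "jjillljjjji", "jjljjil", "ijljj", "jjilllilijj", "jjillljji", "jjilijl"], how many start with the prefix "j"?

16

Filter for entries beginning with "j":
Matches: "jijijiijl", "jjili", "jjiliij", "jjilijl", "jjiljjjiij", "jjilllilijj", "jjillljji", "jjillljjjii", "jjillljjjiij", "jjillljjjj", "jjillljjjji", "jjljjil", "jjljllliiil", "jlll", "jlllijij", "jlllijl"
Count: 16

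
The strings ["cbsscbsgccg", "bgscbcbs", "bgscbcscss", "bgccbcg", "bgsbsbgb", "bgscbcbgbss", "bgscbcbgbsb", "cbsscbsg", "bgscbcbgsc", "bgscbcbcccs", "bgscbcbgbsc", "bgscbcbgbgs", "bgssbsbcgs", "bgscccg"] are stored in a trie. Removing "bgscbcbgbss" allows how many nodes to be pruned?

1

Walk "bgscbcbgbss" from the leaf back toward the root, removing each node that no remaining word uses.
The suffix "s" (1 node) is used only by "bgscbcbgbss"; the node for "bgscbcbgbs" still has the child "b", so pruning stops there.
Nodes removed: 1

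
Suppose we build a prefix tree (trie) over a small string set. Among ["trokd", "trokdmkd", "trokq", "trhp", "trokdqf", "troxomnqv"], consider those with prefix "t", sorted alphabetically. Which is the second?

DFS of the "t" subtree visits, in order: "trhp", "trokd", "trokdmkd", "trokdqf", "trokq", "troxomnqv"
The 2nd is trokd.

trokd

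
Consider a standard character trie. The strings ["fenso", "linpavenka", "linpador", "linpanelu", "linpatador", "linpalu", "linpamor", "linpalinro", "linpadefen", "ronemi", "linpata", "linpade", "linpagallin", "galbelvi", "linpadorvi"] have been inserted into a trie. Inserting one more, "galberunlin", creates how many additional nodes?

6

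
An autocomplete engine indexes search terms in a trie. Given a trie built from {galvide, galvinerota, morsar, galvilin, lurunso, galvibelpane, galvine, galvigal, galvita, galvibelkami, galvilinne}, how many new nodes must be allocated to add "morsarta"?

2

"morsar" is already a path in the trie; the remaining "ta" must be added.
Each of the 2 remaining characters creates one node.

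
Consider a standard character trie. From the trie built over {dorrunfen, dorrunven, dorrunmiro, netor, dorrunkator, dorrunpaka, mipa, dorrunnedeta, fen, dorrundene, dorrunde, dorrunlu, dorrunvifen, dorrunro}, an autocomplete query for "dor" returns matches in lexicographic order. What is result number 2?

dorrundene

Filter for "dor…" and sort: "dorrunde", "dorrundene", "dorrunfen", "dorrunkator", "dorrunlu", "dorrunmiro", "dorrunnedeta", "dorrunpaka", "dorrunro", "dorrunven", "dorrunvifen"
The 2nd is dorrundene.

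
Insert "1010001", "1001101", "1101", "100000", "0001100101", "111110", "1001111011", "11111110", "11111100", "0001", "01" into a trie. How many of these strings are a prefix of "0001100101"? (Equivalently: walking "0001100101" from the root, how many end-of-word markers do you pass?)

2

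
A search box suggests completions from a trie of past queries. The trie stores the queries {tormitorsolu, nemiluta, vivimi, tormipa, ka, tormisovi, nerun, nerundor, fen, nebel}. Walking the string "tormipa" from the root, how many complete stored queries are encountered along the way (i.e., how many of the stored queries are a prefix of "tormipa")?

1

Walk "tormipa" from the root; an end-of-word marker is hit whenever a stored word is a prefix of "tormipa".
Prefixes of the query that are stored words: "tormipa"
Count: 1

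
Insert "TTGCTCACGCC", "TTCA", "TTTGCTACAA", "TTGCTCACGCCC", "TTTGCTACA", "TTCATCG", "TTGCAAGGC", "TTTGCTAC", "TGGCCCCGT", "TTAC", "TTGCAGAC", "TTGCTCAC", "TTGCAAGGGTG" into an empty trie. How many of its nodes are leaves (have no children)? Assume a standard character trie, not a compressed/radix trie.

A leaf is a node with no children — equivalently, the end of a word that is not a proper prefix of any other stored word.
Those words: "TGGCCCCGT", "TTAC", "TTCATCG", "TTGCAAGGC", "TTGCAAGGGTG", "TTGCAGAC", "TTGCTCACGCCC", "TTTGCTACAA"
Leaf count: 8

8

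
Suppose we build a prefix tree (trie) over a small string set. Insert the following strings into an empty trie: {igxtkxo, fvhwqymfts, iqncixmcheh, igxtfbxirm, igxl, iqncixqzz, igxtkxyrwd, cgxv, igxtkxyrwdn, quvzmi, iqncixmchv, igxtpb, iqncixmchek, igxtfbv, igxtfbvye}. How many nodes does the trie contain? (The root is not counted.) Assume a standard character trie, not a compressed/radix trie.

Trace insertions, counting only characters that open a new branch:
  "igxtkxo" → 7 new (i, g, x, t, k, x, o)
  "fvhwqymfts" → 10 new (f, v, h, w, q, y, m, f, t, s)
  "iqncixmcheh" → prefix "i" already present; 10 new (q, n, c, i, x, m, c, h, e, h)
  "igxtfbxirm" → prefix "igxt" already present; 6 new (f, b, x, i, r, m)
  "igxl" → prefix "igx" already present; 1 new (l)
  "iqncixqzz" → prefix "iqncix" already present; 3 new (q, z, z)
  "igxtkxyrwd" → prefix "igxtkx" already present; 4 new (y, r, w, d)
  "cgxv" → 4 new (c, g, x, v)
  "igxtkxyrwdn" → prefix "igxtkxyrwd" already present; 1 new (n)
  "quvzmi" → 6 new (q, u, v, z, m, i)
  "iqncixmchv" → prefix "iqncixmch" already present; 1 new (v)
  "igxtpb" → prefix "igxt" already present; 2 new (p, b)
  "iqncixmchek" → prefix "iqncixmche" already present; 1 new (k)
  "igxtfbv" → prefix "igxtfb" already present; 1 new (v)
  "igxtfbvye" → prefix "igxtfbv" already present; 2 new (y, e)
Total nodes = 7 + 10 + 10 + 6 + 1 + 3 + 4 + 4 + 1 + 6 + 1 + 2 + 1 + 1 + 2 = 59

59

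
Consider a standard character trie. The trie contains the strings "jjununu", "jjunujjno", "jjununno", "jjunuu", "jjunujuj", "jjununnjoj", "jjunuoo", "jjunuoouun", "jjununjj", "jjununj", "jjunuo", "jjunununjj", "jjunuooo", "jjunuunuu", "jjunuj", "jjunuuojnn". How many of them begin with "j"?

16

Walk to "j"; the words in its subtree are exactly those with that prefix.
Words under "j": jjunuj, jjunujjno, jjunujuj, jjununj, jjununjj, jjununnjoj, jjununno, jjununu, jjunununjj, jjunuo, jjunuoo, jjunuooo, jjunuoouun, jjunuu, jjunuunuu, jjunuuojnn
Count: 16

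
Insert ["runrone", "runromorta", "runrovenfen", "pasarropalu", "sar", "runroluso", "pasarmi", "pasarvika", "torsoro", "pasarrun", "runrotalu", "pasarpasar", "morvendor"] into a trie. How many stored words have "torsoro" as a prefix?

Filter for entries beginning with "torsoro":
Matches: "torsoro"
Count: 1

1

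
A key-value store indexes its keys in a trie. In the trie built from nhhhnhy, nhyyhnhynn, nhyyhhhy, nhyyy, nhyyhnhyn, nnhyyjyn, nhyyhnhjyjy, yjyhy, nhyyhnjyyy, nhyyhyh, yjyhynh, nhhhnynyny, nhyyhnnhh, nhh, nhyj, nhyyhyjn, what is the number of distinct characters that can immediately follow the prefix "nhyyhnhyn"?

Walk "nhyyhnhyn" from the root, arriving at one node.
Characters that immediately follow "nhyyhnhyn" among the stored strings: {n}.
That node has 1 child edge.

1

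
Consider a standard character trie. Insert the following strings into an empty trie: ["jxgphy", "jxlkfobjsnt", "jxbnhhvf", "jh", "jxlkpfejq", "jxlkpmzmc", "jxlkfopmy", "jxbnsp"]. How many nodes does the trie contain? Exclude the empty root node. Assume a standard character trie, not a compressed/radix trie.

36

Count nodes per top-level branch (shared prefixes stored once):
  'j'-branch (jh, jxbnhhvf, jxbnsp, jxgphy, jxlkfobjsnt, jxlkfopmy, jxlkpfejq, jxlkpmzmc): 36 nodes
Sum: 36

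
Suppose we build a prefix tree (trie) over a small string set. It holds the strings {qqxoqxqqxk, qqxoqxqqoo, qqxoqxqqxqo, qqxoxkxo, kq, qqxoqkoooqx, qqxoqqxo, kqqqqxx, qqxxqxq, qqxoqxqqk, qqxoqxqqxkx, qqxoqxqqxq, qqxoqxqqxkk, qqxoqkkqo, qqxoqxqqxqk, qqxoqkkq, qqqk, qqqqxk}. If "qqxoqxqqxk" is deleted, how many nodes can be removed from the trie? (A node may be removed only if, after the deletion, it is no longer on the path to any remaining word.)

Walk "qqxoqxqqxk" from the leaf back toward the root, removing each node that no remaining word uses.
Every node on "qqxoqxqqxk" is still needed (e.g. by "qqxoqxqqxkx"), so nothing is freed.
Nodes removed: 0

0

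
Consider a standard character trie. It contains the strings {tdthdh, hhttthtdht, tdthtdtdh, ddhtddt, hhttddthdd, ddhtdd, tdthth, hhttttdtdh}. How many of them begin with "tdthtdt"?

1

Filter for entries beginning with "tdthtdt":
Matches: "tdthtdtdh"
Count: 1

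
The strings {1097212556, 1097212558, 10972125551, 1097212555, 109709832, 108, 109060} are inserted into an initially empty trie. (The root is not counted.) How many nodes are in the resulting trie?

22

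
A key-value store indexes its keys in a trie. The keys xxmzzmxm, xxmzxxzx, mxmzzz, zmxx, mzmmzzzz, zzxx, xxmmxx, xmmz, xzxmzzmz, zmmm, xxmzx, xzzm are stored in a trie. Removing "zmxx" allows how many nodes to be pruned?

2

Walk "zmxx" from the leaf back toward the root, removing each node that no remaining word uses.
The suffix "xx" (2 nodes) is used only by "zmxx"; the node for "zm" still has the child "m", so pruning stops there.
Nodes removed: 2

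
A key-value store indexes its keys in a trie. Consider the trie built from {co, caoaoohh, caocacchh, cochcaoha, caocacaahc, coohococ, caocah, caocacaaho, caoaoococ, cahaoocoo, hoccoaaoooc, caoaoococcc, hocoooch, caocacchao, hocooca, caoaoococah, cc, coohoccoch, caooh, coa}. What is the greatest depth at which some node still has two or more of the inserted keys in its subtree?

Look for the deepest trie node that still has at least two words in its subtree.
e.g. "caoaoococ" and "caoaoococah" share the prefix "caoaoococ" of length 9; no pair shares a longer one.
Longest shared-prefix length: 9

9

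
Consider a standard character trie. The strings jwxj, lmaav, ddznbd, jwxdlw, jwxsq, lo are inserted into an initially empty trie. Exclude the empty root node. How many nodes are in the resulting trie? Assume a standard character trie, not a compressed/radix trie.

Count nodes per top-level branch (shared prefixes stored once):
  'd'-branch (ddznbd): 6 nodes
  'j'-branch (jwxdlw, jwxj, jwxsq): 9 nodes
  'l'-branch (lmaav, lo): 6 nodes
Sum: 21

21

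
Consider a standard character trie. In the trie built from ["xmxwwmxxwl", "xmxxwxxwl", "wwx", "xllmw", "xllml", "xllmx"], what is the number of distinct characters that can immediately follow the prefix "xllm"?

Walk "xllm" from the root, arriving at one node.
Characters that immediately follow "xllm" among the stored strings: {l, w, x}.
That node has 3 child edges.

3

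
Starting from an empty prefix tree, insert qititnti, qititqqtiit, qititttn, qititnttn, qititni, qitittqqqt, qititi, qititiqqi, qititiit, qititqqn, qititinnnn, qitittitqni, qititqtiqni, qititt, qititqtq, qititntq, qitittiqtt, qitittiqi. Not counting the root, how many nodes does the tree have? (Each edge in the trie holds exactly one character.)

For each word, the new-node count is its length minus the longest prefix already in the trie:
  "qititnti" → 8 new (q, i, t, i, t, n, t, i)
  "qititqqtiit" → prefix "qitit" already present; 6 new (q, q, t, i, i, t)
  "qititttn" → prefix "qitit" already present; 3 new (t, t, n)
  "qititnttn" → prefix "qititnt" already present; 2 new (t, n)
  "qititni" → prefix "qititn" already present; 1 new (i)
  "qitittqqqt" → prefix "qititt" already present; 4 new (q, q, q, t)
  "qititi" → prefix "qitit" already present; 1 new (i)
  "qititiqqi" → prefix "qititi" already present; 3 new (q, q, i)
  "qititiit" → prefix "qititi" already present; 2 new (i, t)
  "qititqqn" → prefix "qititqq" already present; 1 new (n)
  "qititinnnn" → prefix "qititi" already present; 4 new (n, n, n, n)
  "qitittitqni" → prefix "qititt" already present; 5 new (i, t, q, n, i)
  "qititqtiqni" → prefix "qititq" already present; 5 new (t, i, q, n, i)
  "qititt" → prefix "qititt" already present; 0 new (none)
  "qititqtq" → prefix "qititqt" already present; 1 new (q)
  "qititntq" → prefix "qititnt" already present; 1 new (q)
  "qitittiqtt" → prefix "qititti" already present; 3 new (q, t, t)
  "qitittiqi" → prefix "qitittiq" already present; 1 new (i)
Total nodes = 8 + 6 + 3 + 2 + 1 + 4 + 1 + 3 + 2 + 1 + 4 + 5 + 5 + 0 + 1 + 1 + 3 + 1 = 51

51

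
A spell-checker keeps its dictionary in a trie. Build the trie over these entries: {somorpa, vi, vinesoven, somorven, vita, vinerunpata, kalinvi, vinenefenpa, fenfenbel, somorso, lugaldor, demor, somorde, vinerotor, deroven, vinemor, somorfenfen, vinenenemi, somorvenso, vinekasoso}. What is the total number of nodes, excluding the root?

98

Count nodes per top-level branch (shared prefixes stored once):
  'd'-branch (demor, deroven): 10 nodes
  'f'-branch (fenfenbel): 9 nodes
  'k'-branch (kalinvi): 7 nodes
  'l'-branch (lugaldor): 8 nodes
  's'-branch (somorde, somorfenfen, somorpa, somorso, somorven, somorvenso): 22 nodes
  'v'-branch (vi, vinekasoso, vinemor, vinenefenpa, vinenenemi, vinerotor, vinerunpata, vinesoven, vita): 42 nodes
Sum: 98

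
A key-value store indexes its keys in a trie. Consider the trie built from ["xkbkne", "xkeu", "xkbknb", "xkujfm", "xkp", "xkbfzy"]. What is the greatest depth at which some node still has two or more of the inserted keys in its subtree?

5

Look for the deepest trie node that still has at least two words in its subtree.
"xkbknb" and "xkbkne" agree on "xkbkn" (5 characters) before diverging; nothing deeper is shared.
Longest shared-prefix length: 5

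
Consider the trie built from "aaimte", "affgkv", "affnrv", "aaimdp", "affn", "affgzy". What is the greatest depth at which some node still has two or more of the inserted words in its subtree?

The deepest shared node is where two words last agree before diverging.
e.g. "aaimdp" and "aaimte" share the prefix "aaim" of length 4; no pair shares a longer one.
Longest shared-prefix length: 4

4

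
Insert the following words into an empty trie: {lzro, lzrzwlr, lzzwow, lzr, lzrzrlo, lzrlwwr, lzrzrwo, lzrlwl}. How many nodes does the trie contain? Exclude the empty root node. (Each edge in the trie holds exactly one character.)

22

Count nodes per top-level branch (shared prefixes stored once):
  'l'-branch (lzr, lzrlwl, lzrlwwr, lzro, lzrzrlo, lzrzrwo, lzrzwlr, lzzwow): 22 nodes
Sum: 22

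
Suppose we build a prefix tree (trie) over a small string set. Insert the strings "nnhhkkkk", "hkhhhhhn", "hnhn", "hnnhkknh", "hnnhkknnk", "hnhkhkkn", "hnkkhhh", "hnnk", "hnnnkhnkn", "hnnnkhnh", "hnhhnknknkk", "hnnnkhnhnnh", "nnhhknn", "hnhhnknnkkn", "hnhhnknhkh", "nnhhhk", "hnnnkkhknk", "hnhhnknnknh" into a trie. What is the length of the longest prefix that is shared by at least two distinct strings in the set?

9

Look for the deepest trie node that still has at least two words in its subtree.
e.g. "hnhhnknnkkn" and "hnhhnknnknh" share the prefix "hnhhnknnk" of length 9; no pair shares a longer one.
Longest shared-prefix length: 9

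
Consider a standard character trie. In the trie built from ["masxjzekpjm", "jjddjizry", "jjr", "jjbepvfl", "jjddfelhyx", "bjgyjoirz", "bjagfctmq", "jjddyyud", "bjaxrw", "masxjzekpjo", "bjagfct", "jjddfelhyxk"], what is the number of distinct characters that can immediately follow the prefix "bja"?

2

Follow the path "bja" to its node, then look at its outgoing edges.
Distinct next characters after "bja": g, x.
That node has 2 child edges.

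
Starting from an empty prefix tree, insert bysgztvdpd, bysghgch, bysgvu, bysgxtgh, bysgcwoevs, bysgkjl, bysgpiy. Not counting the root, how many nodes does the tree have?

32

Trie structure (* marks end of a word):
(root)
└─ b
   └─ y
      └─ s
         └─ g
            ├─ c
            │  └─ w
            │     └─ o
            │        └─ e
            │           └─ v
            │              └─ s *
            ├─ h
            │  └─ g
            │     └─ c
            │        └─ h *
            ├─ k
            │  └─ j
            │     └─ l *
            ├─ p
            │  └─ i
            │     └─ y *
            ├─ v
            │  └─ u *
            ├─ x
            │  └─ t
            │     └─ g
            │        └─ h *
            └─ z
               └─ t
                  └─ v
                     └─ d
                        └─ p
                           └─ d *
Counting every labelled node above: 32.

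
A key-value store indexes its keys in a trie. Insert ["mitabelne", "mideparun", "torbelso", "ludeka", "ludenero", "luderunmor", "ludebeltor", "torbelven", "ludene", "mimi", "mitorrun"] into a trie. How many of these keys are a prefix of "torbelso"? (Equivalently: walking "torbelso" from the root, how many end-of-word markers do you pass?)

1

Check each prefix of "torbelso" against the stored set — each match is an end-marker on the path.
Prefixes of the query that are stored words: "torbelso"
Count: 1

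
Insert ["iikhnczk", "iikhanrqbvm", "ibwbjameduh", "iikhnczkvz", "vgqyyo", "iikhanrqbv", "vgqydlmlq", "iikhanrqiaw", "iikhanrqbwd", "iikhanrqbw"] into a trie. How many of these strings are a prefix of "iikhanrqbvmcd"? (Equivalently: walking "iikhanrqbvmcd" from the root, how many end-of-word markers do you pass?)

Check each prefix of "iikhanrqbvmcd" against the stored set — each match is an end-marker on the path.
Prefixes of the query that are stored words: "iikhanrqbv", "iikhanrqbvm"
Count: 2

2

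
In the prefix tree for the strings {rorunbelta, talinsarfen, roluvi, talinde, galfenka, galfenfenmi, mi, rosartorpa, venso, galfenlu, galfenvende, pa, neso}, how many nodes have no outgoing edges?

13

A leaf is a node with no children — equivalently, the end of a word that is not a proper prefix of any other stored word.
Those words: "galfenfenmi", "galfenka", "galfenlu", "galfenvende", "mi", "neso", "pa", "roluvi", "rorunbelta", "rosartorpa", "talinde", "talinsarfen", "venso"
Leaf count: 13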